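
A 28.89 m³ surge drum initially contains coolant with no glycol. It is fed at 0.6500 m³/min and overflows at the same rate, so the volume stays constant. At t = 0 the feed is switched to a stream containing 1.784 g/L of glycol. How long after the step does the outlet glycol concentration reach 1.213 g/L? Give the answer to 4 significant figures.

50.63 min

Species balance on the tank: V dC/dt = Q(C_in − C), so τ = V/Q = 44.4462 min.
C(t) = C_in + (C₀ − C_in) e^(−t/τ). Set C = 1.213 and solve for t:
e^(−t/τ) = (C − C_in)/(C₀ − C_in) = (1.213 − 1.784)/(0 − 1.784) = 0.320067
t = −τ ln(…) = 44.4462 × 1.13922 = 50.6341 min.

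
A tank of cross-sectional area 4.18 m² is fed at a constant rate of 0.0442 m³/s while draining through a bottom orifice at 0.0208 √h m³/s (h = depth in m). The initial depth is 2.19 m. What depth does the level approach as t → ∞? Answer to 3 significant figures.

4.52 m

Level balance: A dh/dt = 0.0442 − 0.0208 √h. Setting dh/dt = 0:
Q_in = 0.0208 √h_ss ⇒ √h_ss = 0.0442/0.0208 = 2.1250.
h_ss = 2.1250² = 4.5156 m. (Since h₀ = 2.19 m < h_ss, the level will rise toward this value.)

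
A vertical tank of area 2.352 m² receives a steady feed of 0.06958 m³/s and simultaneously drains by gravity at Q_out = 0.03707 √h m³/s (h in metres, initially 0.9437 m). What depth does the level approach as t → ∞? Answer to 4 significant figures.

A dh/dt = Q_in − 0.03707 √h. Steady state requires inflow = outflow:
Q_in = 0.03707 √h_ss ⇒ √h_ss = 0.06958/0.03707 = 1.87699.
h_ss = 1.87699² = 3.52309 m. (Since h₀ = 0.9437 m < h_ss, the level will rise toward this value.)

3.523 m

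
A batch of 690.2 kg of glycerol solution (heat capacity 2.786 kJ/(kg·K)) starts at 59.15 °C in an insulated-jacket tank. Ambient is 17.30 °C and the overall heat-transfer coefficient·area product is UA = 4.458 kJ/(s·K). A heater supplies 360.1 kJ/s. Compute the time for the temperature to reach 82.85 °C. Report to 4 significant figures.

404.9 s

Energy balance: M c_p dT/dt = −UA(T − T_amb) + Q̇.
τ = M c_p/UA = 431.336 s; T_ss = T_amb + Q̇/UA = 17.30 + 360.1/4.458 = 98.0761 °C.
T(t) = T_ss + (T₀ − T_ss)e^(−t/τ); set T = 82.85:
t = −τ ln[(T − T_ss)/(T₀ − T_ss)] = −431.336 · ln(0.391155) = 404.875 s.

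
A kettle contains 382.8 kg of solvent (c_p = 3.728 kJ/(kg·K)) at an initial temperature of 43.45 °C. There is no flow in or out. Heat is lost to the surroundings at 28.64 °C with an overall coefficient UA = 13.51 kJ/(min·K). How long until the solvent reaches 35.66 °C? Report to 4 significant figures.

M c_p dT/dt = −UA(T − T_amb).
τ = M c_p/UA = 105.631 min; T_ss = T_amb = 28.6400 °C.
T(t) = T_ss + (T₀ − T_ss)e^(−t/τ); set T = 35.66:
t = −τ ln[(T − T_ss)/(T₀ − T_ss)] = −105.631 · ln(0.474004) = 78.8579 min.

78.86 min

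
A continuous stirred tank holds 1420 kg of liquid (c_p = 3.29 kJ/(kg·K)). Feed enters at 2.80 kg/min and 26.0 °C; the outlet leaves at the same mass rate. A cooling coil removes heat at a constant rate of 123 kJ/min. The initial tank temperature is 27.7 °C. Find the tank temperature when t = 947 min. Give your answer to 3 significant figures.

15.0 °C

M c_p dT/dt = ṁ c_p (T_in − T) − Q̇.
Rearrange: dT/dt = (T_ss − T)/τ with τ = M/ṁ = 507.14 min and T_ss = T_in − Q̇/(ṁ c_p) = 12.648 °C.
Solution: T(t) = T_ss + (T₀ − T_ss) e^(−t/τ).
T(947) = 12.648 + (15.052)·e^(−947/507.14) = 12.648 + (15.052)·0.15454 = 14.974 °C.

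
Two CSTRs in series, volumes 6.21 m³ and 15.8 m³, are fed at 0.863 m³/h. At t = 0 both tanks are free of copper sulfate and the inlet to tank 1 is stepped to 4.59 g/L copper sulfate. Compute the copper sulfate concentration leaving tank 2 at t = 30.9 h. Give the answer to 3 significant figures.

Each tank obeys Vᵢ dCᵢ/dt = Q(Cᵢ₋₁ − Cᵢ), so τᵢ = Vᵢ/Q.
τ₁ = 6.21/0.863 = 7.1958 h; τ₂ = 15.8/0.863 = 18.308 h.
Solving the cascade with C₁(0)=C₂(0)=0 gives C₂(t) = C_in[1 − (τ₁ e^(−t/τ₁) − τ₂ e^(−t/τ₂))/(τ₁ − τ₂)].
At t = 30.9: e^(−t/τ₁) = 0.013648, e^(−t/τ₂) = 0.18493.
C₂ = 4.59·[1 − (7.1958·0.013648 − 18.308·0.18493)/(-11.112)] = 4.59·0.70415 = 3.2321 g/L.

3.23 g/L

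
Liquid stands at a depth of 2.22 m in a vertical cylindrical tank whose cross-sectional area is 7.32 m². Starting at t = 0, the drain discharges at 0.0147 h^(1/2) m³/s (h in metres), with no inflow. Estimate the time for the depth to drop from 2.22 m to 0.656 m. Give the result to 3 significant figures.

A dh/dt = −Q_out = −0.0147 √h.
This is separable: 2 d(√h)/dt = −0.0147/A, so √h = √h₀ − (0.0147/(2A)) t.
t = 2A(√h₀ − √h)/0.0147 = 2·7.32·(√2.22 − √0.656)/0.0147
  = 14.640 × (1.4900 − 0.80994) / 0.0147 = 677.25 s.

677 s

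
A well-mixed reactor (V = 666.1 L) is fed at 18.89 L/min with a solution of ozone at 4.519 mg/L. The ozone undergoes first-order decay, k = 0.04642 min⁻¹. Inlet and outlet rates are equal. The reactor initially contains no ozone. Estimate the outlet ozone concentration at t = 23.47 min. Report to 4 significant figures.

1.417 mg/L

Accumulation = in − out − consumed: V dC/dt = Q C_in − Q C − k V C.
dC/dt = (Q/V) C_in − (Q/V + k) C; effective rate a = Q/V + k = 0.0283591 + 0.04642 = 0.0747791 min⁻¹.
C_ss = Q C_in/(Q + kV) = 1.71378 mg/L; C(t) = C_ss + (C₀ − C_ss) e^(−a t).
C(23.47) = 1.71378 + (-1.71378)·e^(−0.0747791·23.47) = 1.71378 + (-1.71378)·0.172896 = 1.41747 mg/L.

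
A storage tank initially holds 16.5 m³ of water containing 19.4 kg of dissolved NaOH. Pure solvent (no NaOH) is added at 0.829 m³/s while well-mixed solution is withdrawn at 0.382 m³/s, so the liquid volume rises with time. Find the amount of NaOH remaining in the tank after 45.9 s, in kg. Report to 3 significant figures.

9.73 kg

Let m(t) be the amount of NaOH. Volume: V(t) = V₀ + (Q_in − Q_out) t = 16.5 + 0.44700 t; V(45.9) = 37.017 m³.
Solute balance: dm/dt = 0 − Q_out C = −Q_out m/V(t).
Separate: dm/m = −Q_out dt/V(t) ⇒ ln(m/m₀) = −(Q_out/(Q_in−Q_out)) ln(V/V₀).
m = m₀ (V₀/V)^(Q_out/(Q_in−Q_out)) = 19.4 × (16.5/37.017)^(0.85459) = 9.7254 kg.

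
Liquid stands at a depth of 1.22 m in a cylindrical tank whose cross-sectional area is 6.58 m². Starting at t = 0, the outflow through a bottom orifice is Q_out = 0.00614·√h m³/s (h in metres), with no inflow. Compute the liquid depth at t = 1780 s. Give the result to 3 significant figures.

Mass balance (ρ constant): A dh/dt = −0.00614 √h.
∫ h^(−1/2) dh = −(0.00614/A) ∫ dt, giving 2√h = 2√h₀ − (0.00614/A) t.
√h = √1.22 − 0.00614·1780/(2·6.58) = 1.1045 − 0.83049 = 0.27405.
h = 0.27405² = 0.075103 m.

0.0751 m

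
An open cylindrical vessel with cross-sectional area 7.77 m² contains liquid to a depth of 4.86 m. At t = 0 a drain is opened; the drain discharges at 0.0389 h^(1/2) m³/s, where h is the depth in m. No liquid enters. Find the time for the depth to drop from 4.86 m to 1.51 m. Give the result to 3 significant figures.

With no inflow, A dh/dt = −0.0389 √h.
This is separable: 2 d(√h)/dt = −0.0389/A, so √h = √h₀ − (0.0389/(2A)) t.
t = 2A(√h₀ − √h)/0.0389 = 2·7.77·(√4.86 − √1.51)/0.0389
  = 15.540 × (2.2045 − 1.2288) / 0.0389 = 389.79 s.

390 s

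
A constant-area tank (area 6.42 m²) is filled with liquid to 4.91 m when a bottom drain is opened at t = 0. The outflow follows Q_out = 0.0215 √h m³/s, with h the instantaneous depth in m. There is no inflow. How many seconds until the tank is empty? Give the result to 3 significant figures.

1320 s

A dh/dt = −Q_out = −0.0215 √h.
This is separable: 2 d(√h)/dt = −0.0215/A, so √h = √h₀ − (0.0215/(2A)) t.
Set h = 0: 2√h₀ = (0.0215/A) t_empty ⇒ t_empty = 2A√h₀/0.0215.
t_empty = 2·6.42·√4.91/0.0215 = 12.840·2.2159/0.0215 = 1323.3 s.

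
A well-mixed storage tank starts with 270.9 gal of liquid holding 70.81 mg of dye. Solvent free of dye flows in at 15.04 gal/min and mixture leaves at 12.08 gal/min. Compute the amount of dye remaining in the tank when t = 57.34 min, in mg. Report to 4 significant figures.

Total volume: dV/dt = Q_in − Q_out = 2.96000 gal/min, so V(t) = 270.9 + 2.96000 t and V(57.34) = 440.626 gal.
No dye enters, so dm/dt = −Q_out · (m/V).
dm/m = −Q_out dt/(V₀ + 2.96000 t); integrating gives ln(m/m₀) = −(Q_out/(Q_in−Q_out)) ln(V/V₀).
m = m₀ (V₀/V)^(Q_out/(Q_in−Q_out)) = 70.81 × (270.9/440.626)^(4.08108) = 9.72566 mg.

9.726 mg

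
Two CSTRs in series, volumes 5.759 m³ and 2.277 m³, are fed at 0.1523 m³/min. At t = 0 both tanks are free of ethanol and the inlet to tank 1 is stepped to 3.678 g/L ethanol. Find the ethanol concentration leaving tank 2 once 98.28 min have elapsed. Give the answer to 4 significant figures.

Species balance on tank i: dCᵢ/dt = (Cᵢ₋₁ − Cᵢ)/τᵢ with τᵢ = Vᵢ/Q.
τ₁ = 5.759/0.1523 = 37.8135 min; τ₂ = 2.277/0.1523 = 14.9508 min.
Tank 1: C₁ = C_in(1 − e^(−t/τ₁)). Tank 2 (τ₁ ≠ τ₂): C₂ = C_in[1 − (τ₁ e^(−t/τ₁) − τ₂ e^(−t/τ₂))/(τ₁ − τ₂)].
At t = 98.28: e^(−t/τ₁) = 0.0743427, e^(−t/τ₂) = 0.00139679.
C₂ = 3.678·[1 − (37.8135·0.0743427 − 14.9508·0.00139679)/(22.8628)] = 3.678·0.877955 = 3.22912 g/L.

3.229 g/L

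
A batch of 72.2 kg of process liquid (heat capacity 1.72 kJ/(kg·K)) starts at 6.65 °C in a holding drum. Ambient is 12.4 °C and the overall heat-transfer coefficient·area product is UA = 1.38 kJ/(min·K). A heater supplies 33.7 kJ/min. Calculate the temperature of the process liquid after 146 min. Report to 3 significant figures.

Lumped-capacitance energy balance: M c_p dT/dt = UA(T_amb − T) + Q̇.
dT/dt = (T_ss − T)/τ with T_ss = T_amb + Q̇/UA = 12.4 + 33.7/1.38 = 36.820 °C, τ = M c_p/UA = 72.2·1.72/1.38 = 89.988 min.
Integrating: T(t) = T_ss + (T₀ − T_ss) e^(−t/τ).
T(146) = 36.820 + (-30.170)·0.19742 = 30.864 °C.

30.9 °C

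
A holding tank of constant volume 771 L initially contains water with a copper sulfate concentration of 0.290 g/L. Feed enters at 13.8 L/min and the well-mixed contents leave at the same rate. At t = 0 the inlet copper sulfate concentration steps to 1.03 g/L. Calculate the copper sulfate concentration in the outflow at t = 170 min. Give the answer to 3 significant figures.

0.995 g/L

Mass balance on the solute (V constant): V dC/dt = Q(C_in − C).
So dC/dt = (C_in − C)/τ with τ = V/Q = 771/13.8 = 55.870 min.
Solution: C(t) = C_in + (C₀ − C_in) e^(−t/τ).
C(170) = 1.03 + (0.290 − 1.03)·e^(−170/55.870) = 1.03 + (-0.74000)·0.047701 = 0.99470 g/L.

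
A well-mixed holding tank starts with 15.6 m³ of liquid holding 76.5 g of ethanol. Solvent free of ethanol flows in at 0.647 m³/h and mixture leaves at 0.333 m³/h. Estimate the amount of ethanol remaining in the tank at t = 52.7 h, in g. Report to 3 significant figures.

Total volume: dV/dt = Q_in − Q_out = 0.31400 m³/h, so V(t) = 15.6 + 0.31400 t and V(52.7) = 32.148 m³.
Solute balance: dm/dt = 0 − Q_out C = −Q_out m/V(t).
dm/m = −Q_out dt/(V₀ + 0.31400 t); integrating gives ln(m/m₀) = −(Q_out/(Q_in−Q_out)) ln(V/V₀).
m = m₀ (V₀/V)^(Q_out/(Q_in−Q_out)) = 76.5 × (15.6/32.148)^(1.0605) = 35.533 g.

35.5 g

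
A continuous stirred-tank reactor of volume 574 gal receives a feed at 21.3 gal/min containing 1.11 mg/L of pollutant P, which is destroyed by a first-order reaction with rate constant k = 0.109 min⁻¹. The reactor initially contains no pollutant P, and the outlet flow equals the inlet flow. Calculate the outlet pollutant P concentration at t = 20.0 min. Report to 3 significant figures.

0.267 mg/L

Species balance: V dC/dt = Q C_in − Q C − k V C.
dC/dt = (Q/V) C_in − (Q/V + k) C; effective rate a = Q/V + k = 0.037108 + 0.109 = 0.14611 min⁻¹.
C_ss = Q C_in/(Q + kV) = 0.28191 mg/L; C(t) = C_ss + (C₀ − C_ss) e^(−a t).
C(20.0) = 0.28191 + (-0.28191)·e^(−0.14611·20.0) = 0.28191 + (-0.28191)·0.053817 = 0.26674 mg/L.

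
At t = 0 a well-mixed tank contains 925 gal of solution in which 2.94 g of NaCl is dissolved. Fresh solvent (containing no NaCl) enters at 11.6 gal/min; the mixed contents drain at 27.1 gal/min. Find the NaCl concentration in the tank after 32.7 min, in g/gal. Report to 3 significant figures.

0.00175 g/gal

Let m(t) be the amount of NaCl. Volume: V(t) = V₀ + (Q_in − Q_out) t = 925 − 15.500 t; V(32.7) = 418.15 gal.
Species balance (pure solvent in): dm/dt = −Q_out · m/V(t).
Separate: dm/m = −Q_out dt/V(t) ⇒ ln(m/m₀) = −(Q_out/(Q_in−Q_out)) ln(V/V₀).
m = m₀ (V₀/V)^(Q_out/(Q_in−Q_out)) = 2.94 × (925/418.15)^(-1.7484) = 0.73365 g.
C = m/V = 0.73365/418.15 = 0.0017545 g/gal.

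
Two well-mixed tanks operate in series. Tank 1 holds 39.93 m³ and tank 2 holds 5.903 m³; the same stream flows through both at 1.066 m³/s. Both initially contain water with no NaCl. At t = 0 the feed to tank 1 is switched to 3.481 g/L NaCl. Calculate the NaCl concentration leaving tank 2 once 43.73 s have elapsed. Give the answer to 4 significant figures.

2.210 g/L

Species balance on tank i: dCᵢ/dt = (Cᵢ₋₁ − Cᵢ)/τᵢ with τᵢ = Vᵢ/Q.
τ₁ = 39.93/1.066 = 37.4578 s; τ₂ = 5.903/1.066 = 5.53752 s.
Tank 1: C₁ = C_in(1 − e^(−t/τ₁)). Tank 2 (τ₁ ≠ τ₂): C₂ = C_in[1 − (τ₁ e^(−t/τ₁) − τ₂ e^(−t/τ₂))/(τ₁ − τ₂)].
At t = 43.73: e^(−t/τ₁) = 0.311160, e^(−t/τ₂) = 0.000371846.
C₂ = 3.481·[1 − (37.4578·0.311160 − 5.53752·0.000371846)/(31.9203)] = 3.481·0.634924 = 2.21017 g/L.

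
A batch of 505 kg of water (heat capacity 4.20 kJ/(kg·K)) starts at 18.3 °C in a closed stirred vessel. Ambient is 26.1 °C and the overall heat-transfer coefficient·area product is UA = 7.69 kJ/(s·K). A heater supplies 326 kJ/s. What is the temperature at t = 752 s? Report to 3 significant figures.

Lumped-capacitance energy balance: M c_p dT/dt = UA(T_amb − T) + Q̇.
dT/dt = (T_ss − T)/τ with T_ss = T_amb + Q̇/UA = 26.1 + 326/7.69 = 68.493 °C, τ = M c_p/UA = 505·4.20/7.69 = 275.81 s.
This is linear first-order; T(t) = T_ss + (T₀ − T_ss) e^(−t/τ).
T(752) = 68.493 + (-50.193)·0.065449 = 65.208 °C.

65.2 °C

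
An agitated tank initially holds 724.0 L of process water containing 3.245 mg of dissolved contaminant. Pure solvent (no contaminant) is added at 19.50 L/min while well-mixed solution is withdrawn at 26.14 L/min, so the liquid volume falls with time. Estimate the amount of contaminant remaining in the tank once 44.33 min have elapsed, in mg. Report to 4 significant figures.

Let m(t) be the amount of contaminant. Volume: V(t) = V₀ + (Q_in − Q_out) t = 724.0 − 6.64000 t; V(44.33) = 429.649 L.
Solute balance: dm/dt = 0 − Q_out C = −Q_out m/V(t).
dm/m = −Q_out dt/(V₀ − 6.64000 t); integrating gives ln(m/m₀) = −(Q_out/(Q_in−Q_out)) ln(V/V₀).
m = m₀ (V₀/V)^(Q_out/(Q_in−Q_out)) = 3.245 × (724.0/429.649)^(-3.93675) = 0.415958 mg.

0.4160 mg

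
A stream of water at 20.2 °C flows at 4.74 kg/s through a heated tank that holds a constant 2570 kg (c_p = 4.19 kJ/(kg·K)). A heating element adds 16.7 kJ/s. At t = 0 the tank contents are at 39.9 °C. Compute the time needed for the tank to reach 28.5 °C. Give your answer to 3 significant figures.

503 s

M c_p dT/dt = ṁ c_p (T_in − T) + Q̇.
τ = M/ṁ = 542.19 s; T_ss = T_in + Q̇/(ṁ c_p) = 21.041 °C.
T(t) = T_ss + (T₀ − T_ss) e^(−t/τ). Set T = 28.5:
e^(−t/τ) = (28.5 − 21.041)/(39.9 − 21.041) = 0.39552
t = −542.19 · ln(0.39552) = 502.92 s.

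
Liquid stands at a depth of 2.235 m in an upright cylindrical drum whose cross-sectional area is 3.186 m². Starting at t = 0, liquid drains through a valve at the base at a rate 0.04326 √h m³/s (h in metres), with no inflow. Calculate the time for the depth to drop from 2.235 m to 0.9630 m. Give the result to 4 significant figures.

75.66 s

A dh/dt = −Q_out = −0.04326 √h.
This is separable: 2 d(√h)/dt = −0.04326/A, so √h = √h₀ − (0.04326/(2A)) t.
t = 2A(√h₀ − √h)/0.04326 = 2·3.186·(√2.235 − √0.9630)/0.04326
  = 6.37200 × (1.49499 − 0.981326) / 0.04326 = 75.6607 s.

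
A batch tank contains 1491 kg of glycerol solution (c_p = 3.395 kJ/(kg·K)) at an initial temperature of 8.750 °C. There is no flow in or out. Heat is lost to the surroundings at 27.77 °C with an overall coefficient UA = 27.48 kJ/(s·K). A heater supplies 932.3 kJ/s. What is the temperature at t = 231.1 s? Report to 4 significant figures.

First-law balance (no shaft work): M c_p dT/dt = −UA(T − T_amb) + Q̇.
dT/dt = (T_ss − T)/τ with T_ss = T_amb + Q̇/UA = 27.77 + 932.3/27.48 = 61.6965 °C, τ = M c_p/UA = 1491·3.395/27.48 = 184.205 s.
This is linear first-order; T(t) = T_ss + (T₀ − T_ss) e^(−t/τ).
T(231.1) = 61.6965 + (-52.9465)·0.285195 = 46.5964 °C.

46.60 °C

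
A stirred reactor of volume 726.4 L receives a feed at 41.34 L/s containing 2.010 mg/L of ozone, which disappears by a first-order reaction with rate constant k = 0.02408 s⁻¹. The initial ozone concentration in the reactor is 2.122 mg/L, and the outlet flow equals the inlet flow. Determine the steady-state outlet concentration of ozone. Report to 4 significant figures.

Species balance: V dC/dt = Q C_in − Q C − k V C.
At steady state: 0 = Q C_in − (Q + kV) C_ss, so C_ss = Q C_in/(Q + kV).
C_ss = 41.34·2.010/(41.34 + 0.02408·726.4) = 83.0934/58.8317 = 1.41239 mg/L.

1.412 mg/L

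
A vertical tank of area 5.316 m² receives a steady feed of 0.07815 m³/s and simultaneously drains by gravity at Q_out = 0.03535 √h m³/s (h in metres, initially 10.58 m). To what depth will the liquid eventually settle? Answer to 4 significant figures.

4.887 m

Level balance: A dh/dt = 0.07815 − 0.03535 √h. Setting dh/dt = 0:
Q_in = 0.03535 √h_ss ⇒ √h_ss = 0.07815/0.03535 = 2.21075.
h_ss = 2.21075² = 4.88741 m. (Since h₀ = 10.58 m > h_ss, the level will fall toward this value.)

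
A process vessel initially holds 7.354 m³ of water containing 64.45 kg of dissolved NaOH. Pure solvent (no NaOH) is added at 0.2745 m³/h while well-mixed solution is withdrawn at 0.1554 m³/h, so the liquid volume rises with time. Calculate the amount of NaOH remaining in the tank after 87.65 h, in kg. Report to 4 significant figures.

20.35 kg

Total volume: dV/dt = Q_in − Q_out = 0.119100 m³/h, so V(t) = 7.354 + 0.119100 t and V(87.65) = 17.7931 m³.
Solute balance: dm/dt = 0 − Q_out C = −Q_out m/V(t).
Separate: dm/m = −Q_out dt/V(t) ⇒ ln(m/m₀) = −(Q_out/(Q_in−Q_out)) ln(V/V₀).
m = m₀ (V₀/V)^(Q_out/(Q_in−Q_out)) = 64.45 × (7.354/17.7931)^(1.30479) = 20.3488 kg.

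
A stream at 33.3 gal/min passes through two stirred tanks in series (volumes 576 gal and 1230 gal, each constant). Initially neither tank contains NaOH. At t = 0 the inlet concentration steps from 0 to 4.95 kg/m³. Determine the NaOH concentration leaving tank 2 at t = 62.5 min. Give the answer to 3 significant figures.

3.35 kg/m³

Each tank obeys Vᵢ dCᵢ/dt = Q(Cᵢ₋₁ − Cᵢ), so τᵢ = Vᵢ/Q.
τ₁ = 576/33.3 = 17.297 min; τ₂ = 1230/33.3 = 36.937 min.
Solving the cascade with C₁(0)=C₂(0)=0 gives C₂(t) = C_in[1 − (τ₁ e^(−t/τ₁) − τ₂ e^(−t/τ₂))/(τ₁ − τ₂)].
At t = 62.5: e^(−t/τ₁) = 0.026963, e^(−t/τ₂) = 0.18414.
C₂ = 4.95·[1 − (17.297·0.026963 − 36.937·0.18414)/(-19.640)] = 4.95·0.67743 = 3.3533 kg/m³.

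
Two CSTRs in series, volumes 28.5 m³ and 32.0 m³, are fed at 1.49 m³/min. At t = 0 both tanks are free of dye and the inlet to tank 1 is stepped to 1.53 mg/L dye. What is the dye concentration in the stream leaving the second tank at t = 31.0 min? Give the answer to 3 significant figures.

0.691 mg/L

Time constants: τᵢ = Vᵢ/Q for each well-mixed tank.
τ₁ = 28.5/1.49 = 19.128 min; τ₂ = 32.0/1.49 = 21.477 min.
Tank 1: C₁ = C_in(1 − e^(−t/τ₁)). Tank 2 (τ₁ ≠ τ₂): C₂ = C_in[1 − (τ₁ e^(−t/τ₁) − τ₂ e^(−t/τ₂))/(τ₁ − τ₂)].
At t = 31.0: e^(−t/τ₁) = 0.19776, e^(−t/τ₂) = 0.23611.
C₂ = 1.53·[1 − (19.128·0.19776 − 21.477·0.23611)/(-2.3490)] = 1.53·0.45157 = 0.69090 mg/L.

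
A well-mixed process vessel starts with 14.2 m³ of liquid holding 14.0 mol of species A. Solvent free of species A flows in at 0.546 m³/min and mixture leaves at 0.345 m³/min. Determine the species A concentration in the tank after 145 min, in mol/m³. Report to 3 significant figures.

0.0476 mol/m³

Let m(t) be the amount of species A. Volume: V(t) = V₀ + (Q_in − Q_out) t = 14.2 + 0.20100 t; V(145) = 43.345 m³.
Species balance (pure solvent in): dm/dt = −Q_out · m/V(t).
Separate: dm/m = −Q_out dt/V(t) ⇒ ln(m/m₀) = −(Q_out/(Q_in−Q_out)) ln(V/V₀).
m = m₀ (V₀/V)^(Q_out/(Q_in−Q_out)) = 14.0 × (14.2/43.345)^(1.7164) = 2.0619 mol.
C = m/V = 2.0619/43.345 = 0.047569 mol/m³.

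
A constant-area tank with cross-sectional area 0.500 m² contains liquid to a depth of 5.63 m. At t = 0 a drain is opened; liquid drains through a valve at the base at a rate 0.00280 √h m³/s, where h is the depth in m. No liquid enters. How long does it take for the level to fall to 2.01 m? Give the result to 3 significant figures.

341 s

With no inflow, A dh/dt = −0.00280 √h.
This is separable: 2 d(√h)/dt = −0.00280/A, so √h = √h₀ − (0.00280/(2A)) t.
t = 2A(√h₀ − √h)/0.00280 = 2·0.500·(√5.63 − √2.01)/0.00280
  = 1.0000 × (2.3728 − 1.4177) / 0.00280 = 341.08 s.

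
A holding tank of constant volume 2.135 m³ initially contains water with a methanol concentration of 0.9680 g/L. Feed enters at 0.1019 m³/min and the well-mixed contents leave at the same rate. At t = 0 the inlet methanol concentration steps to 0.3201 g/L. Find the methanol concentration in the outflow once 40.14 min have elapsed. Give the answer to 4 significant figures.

Transient balance on the dissolved component: V dC/dt = Q(C_in − C).
Rewrite as dC/dt + C/τ = C_in/τ, τ = V/Q = 20.9519 min.
C approaches C_in exponentially: C(t) = C_in + (C₀ − C_in) e^(−t/τ).
C(40.14) = 0.3201 + (0.9680 − 0.3201)·e^(−40.14/20.9519) = 0.3201 + (0.647900)·0.147222 = 0.415485 g/L.

0.4155 g/L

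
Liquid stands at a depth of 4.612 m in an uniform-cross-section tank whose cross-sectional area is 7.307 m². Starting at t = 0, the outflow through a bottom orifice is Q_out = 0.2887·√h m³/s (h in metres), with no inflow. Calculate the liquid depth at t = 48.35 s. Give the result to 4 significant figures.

Mass balance (ρ constant): A dh/dt = −0.2887 √h.
This is separable: 2 d(√h)/dt = −0.2887/A, so √h = √h₀ − (0.2887/(2A)) t.
√h = √4.612 − 0.2887·48.35/(2·7.307) = 2.14756 − 0.955156 = 1.19240.
h = 1.19240² = 1.42182 m.

1.422 m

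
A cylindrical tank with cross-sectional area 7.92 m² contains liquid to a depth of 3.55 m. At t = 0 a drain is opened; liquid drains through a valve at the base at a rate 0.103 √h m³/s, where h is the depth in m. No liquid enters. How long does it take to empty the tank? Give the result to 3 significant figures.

290 s

With no inflow, A dh/dt = −0.103 √h.
∫ h^(−1/2) dh = −(0.103/A) ∫ dt, giving 2√h = 2√h₀ − (0.103/A) t.
Set h = 0: 2√h₀ = (0.103/A) t_empty ⇒ t_empty = 2A√h₀/0.103.
t_empty = 2·7.92·√3.55/0.103 = 15.840·1.8841/0.103 = 289.76 s.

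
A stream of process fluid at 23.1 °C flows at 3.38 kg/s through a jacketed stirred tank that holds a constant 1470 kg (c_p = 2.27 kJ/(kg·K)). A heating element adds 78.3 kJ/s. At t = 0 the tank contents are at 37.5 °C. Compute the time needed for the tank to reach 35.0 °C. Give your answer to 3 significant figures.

Unsteady energy balance on the tank contents: M c_p dT/dt = ṁ c_p (T_in − T) + 78.3.
τ = M/ṁ = 434.91 s; T_ss = T_in + Q̇/(ṁ c_p) = 33.305 °C.
T(t) = T_ss + (T₀ − T_ss) e^(−t/τ). Set T = 35.0:
e^(−t/τ) = (35.0 − 33.305)/(37.5 − 33.305) = 0.40403
t = −434.91 · ln(0.40403) = 394.14 s.

394 s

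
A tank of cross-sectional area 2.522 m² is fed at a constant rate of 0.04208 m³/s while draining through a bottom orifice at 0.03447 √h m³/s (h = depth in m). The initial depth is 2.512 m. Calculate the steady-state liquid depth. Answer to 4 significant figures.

Mass balance (ρ constant): A dh/dt = Q_in − 0.03447 √h. At steady state dh/dt = 0:
Q_in = 0.03447 √h_ss ⇒ √h_ss = 0.04208/0.03447 = 1.22077.
h_ss = 1.22077² = 1.49028 m. (Since h₀ = 2.512 m > h_ss, the level will fall toward this value.)

1.490 m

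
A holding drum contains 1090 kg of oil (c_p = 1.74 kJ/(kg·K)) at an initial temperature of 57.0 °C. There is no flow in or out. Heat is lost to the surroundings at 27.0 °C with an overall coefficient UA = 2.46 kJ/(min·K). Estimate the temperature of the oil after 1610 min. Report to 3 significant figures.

30.7 °C

M c_p dT/dt = −UA(T − T_amb).
dT/dt = (T_ss − T)/τ with T_ss = T_amb = 27.000 °C, τ = M c_p/UA = 1090·1.74/2.46 = 770.98 min.
This is linear first-order; T(t) = T_ss + (T₀ − T_ss) e^(−t/τ).
T(1610) = 27.000 + (30.000)·0.12390 = 30.717 °C.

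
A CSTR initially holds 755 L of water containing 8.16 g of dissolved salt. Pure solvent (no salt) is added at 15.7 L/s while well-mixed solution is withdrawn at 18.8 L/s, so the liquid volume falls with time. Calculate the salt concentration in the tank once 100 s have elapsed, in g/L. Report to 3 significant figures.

0.000743 g/L

Let m(t) be the amount of salt. Volume: V(t) = V₀ + (Q_in − Q_out) t = 755 − 3.1000 t; V(100) = 445.00 L.
Solute balance: dm/dt = 0 − Q_out C = −Q_out m/V(t).
dm/m = −Q_out dt/(V₀ − 3.1000 t); integrating gives ln(m/m₀) = −(Q_out/(Q_in−Q_out)) ln(V/V₀).
m = m₀ (V₀/V)^(Q_out/(Q_in−Q_out)) = 8.16 × (755/445.00)^(-6.0645) = 0.33064 g.
C = m/V = 0.33064/445.00 = 0.00074301 g/L.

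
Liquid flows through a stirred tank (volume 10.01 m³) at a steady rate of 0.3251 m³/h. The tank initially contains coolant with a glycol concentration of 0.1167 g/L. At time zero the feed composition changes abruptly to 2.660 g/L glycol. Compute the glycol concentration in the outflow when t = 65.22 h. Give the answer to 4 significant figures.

2.354 g/L

Transient balance on the dissolved component: V dC/dt = Q(C_in − C).
Time constant τ = V/Q = 10.01/0.3251 = 30.7905 h.
Integrating: C(t) = C_in + (C₀ − C_in) e^(−t/τ).
C(65.22) = 2.660 + (0.1167 − 2.660)·e^(−65.22/30.7905) = 2.660 + (-2.54330)·0.120250 = 2.35417 g/L.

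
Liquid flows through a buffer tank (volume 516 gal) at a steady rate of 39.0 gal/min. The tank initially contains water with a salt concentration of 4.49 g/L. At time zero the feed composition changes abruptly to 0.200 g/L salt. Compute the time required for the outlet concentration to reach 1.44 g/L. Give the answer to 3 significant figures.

Transient balance on the dissolved component: V dC/dt = Q(C_in − C), so τ = V/Q = 13.231 min.
C(t) = C_in + (C₀ − C_in) e^(−t/τ). Set C = 1.44 and solve for t:
e^(−t/τ) = (C − C_in)/(C₀ − C_in) = (1.44 − 0.200)/(4.49 − 0.200) = 0.28904
t = −τ ln(…) = 13.231 × 1.2412 = 16.422 min.

16.4 min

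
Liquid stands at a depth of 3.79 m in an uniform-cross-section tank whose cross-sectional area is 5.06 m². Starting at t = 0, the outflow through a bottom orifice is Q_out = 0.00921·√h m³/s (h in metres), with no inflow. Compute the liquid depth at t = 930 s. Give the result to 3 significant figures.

A dh/dt = −Q_out = −0.00921 √h.
∫ h^(−1/2) dh = −(0.00921/A) ∫ dt, giving 2√h = 2√h₀ − (0.00921/A) t.
√h = √3.79 − 0.00921·930/(2·5.06) = 1.9468 − 0.84637 = 1.1004.
h = 1.1004² = 1.2109 m.

1.21 m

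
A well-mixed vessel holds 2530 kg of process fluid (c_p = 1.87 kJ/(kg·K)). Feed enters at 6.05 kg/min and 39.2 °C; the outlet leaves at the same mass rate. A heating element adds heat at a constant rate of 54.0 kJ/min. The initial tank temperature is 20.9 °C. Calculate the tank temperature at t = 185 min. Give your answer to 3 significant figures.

29.1 °C

First-law balance (no shaft work): M c_p dT/dt = ṁ c_p (T_in − T) + 54.0.
τ = M/ṁ = 418.18 min; T_ss = T_in + Q̇/(ṁ c_p) = 39.2 + 54.0/(6.05·1.87) = 43.973 °C.
Integrating: T(t) = T_ss + (T₀ − T_ss) e^(−t/τ).
T(185) = 43.973 + (-23.073)·e^(−185/418.18) = 43.973 + (-23.073)·0.64250 = 29.149 °C.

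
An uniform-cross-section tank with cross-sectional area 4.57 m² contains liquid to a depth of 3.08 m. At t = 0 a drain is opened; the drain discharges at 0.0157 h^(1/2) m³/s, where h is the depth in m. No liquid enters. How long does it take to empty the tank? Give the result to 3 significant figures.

A dh/dt = −Q_out = −0.0157 √h.
∫ h^(−1/2) dh = −(0.0157/A) ∫ dt, giving 2√h = 2√h₀ − (0.0157/A) t.
Set h = 0: 2√h₀ = (0.0157/A) t_empty ⇒ t_empty = 2A√h₀/0.0157.
t_empty = 2·4.57·√3.08/0.0157 = 9.1400·1.7550/0.0157 = 1021.7 s.

1020 s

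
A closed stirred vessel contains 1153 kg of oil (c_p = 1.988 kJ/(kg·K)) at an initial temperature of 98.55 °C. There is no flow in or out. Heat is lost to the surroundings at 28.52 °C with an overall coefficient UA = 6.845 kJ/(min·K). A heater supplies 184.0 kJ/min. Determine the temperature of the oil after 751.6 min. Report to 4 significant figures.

59.97 °C

M c_p dT/dt = −UA(T − T_amb) + Q̇.
dT/dt = (T_ss − T)/τ with T_ss = T_amb + Q̇/UA = 28.52 + 184.0/6.845 = 55.4009 °C, τ = M c_p/UA = 1153·1.988/6.845 = 334.867 min.
Integrating: T(t) = T_ss + (T₀ − T_ss) e^(−t/τ).
T(751.6) = 55.4009 + (43.1491)·0.105983 = 59.9740 °C.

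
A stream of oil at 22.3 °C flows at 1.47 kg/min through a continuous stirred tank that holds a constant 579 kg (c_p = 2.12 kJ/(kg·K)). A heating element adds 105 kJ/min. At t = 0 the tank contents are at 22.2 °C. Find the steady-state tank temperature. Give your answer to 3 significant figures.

M c_p dT/dt = ṁ c_p (T_in − T) + Q̇.
At steady state dT/dt = 0 ⇒ T_ss = T_in + Q̇/(ṁ c_p) = 22.3 + 105/(1.47·2.12) = 55.993 °C.

56.0 °C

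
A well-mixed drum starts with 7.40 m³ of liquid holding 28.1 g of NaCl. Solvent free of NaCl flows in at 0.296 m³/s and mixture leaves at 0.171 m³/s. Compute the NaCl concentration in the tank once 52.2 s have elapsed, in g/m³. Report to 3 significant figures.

0.850 g/m³

Total volume: dV/dt = Q_in − Q_out = 0.12500 m³/s, so V(t) = 7.40 + 0.12500 t and V(52.2) = 13.925 m³.
Species balance (pure solvent in): dm/dt = −Q_out · m/V(t).
Separate: dm/m = −Q_out dt/V(t) ⇒ ln(m/m₀) = −(Q_out/(Q_in−Q_out)) ln(V/V₀).
m = m₀ (V₀/V)^(Q_out/(Q_in−Q_out)) = 28.1 × (7.40/13.925)^(1.3680) = 11.833 g.
C = m/V = 11.833/13.925 = 0.84978 g/m³.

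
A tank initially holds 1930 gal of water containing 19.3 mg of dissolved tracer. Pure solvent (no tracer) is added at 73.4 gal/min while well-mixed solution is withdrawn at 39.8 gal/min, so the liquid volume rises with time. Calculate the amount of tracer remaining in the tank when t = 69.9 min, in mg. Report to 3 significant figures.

Let m(t) be the amount of tracer. Volume: V(t) = V₀ + (Q_in − Q_out) t = 1930 + 33.600 t; V(69.9) = 4278.6 gal.
Solute balance: dm/dt = 0 − Q_out C = −Q_out m/V(t).
Separate: dm/m = −Q_out dt/V(t) ⇒ ln(m/m₀) = −(Q_out/(Q_in−Q_out)) ln(V/V₀).
m = m₀ (V₀/V)^(Q_out/(Q_in−Q_out)) = 19.3 × (1930/4278.6)^(1.1845) = 7.5164 mg.

7.52 mg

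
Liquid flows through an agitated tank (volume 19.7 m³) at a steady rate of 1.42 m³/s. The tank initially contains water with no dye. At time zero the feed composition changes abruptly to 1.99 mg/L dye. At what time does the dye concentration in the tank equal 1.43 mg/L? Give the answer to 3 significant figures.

Species balance: V dC/dt = Q(C_in − C) ⇒ τ = V/Q = 13.873 s.
C(t) = C_in + (C₀ − C_in) e^(−t/τ). Set C = 1.43 and solve for t:
e^(−t/τ) = (C − C_in)/(C₀ − C_in) = (1.43 − 1.99)/(0 − 1.99) = 0.28141
t = −τ ln(…) = 13.873 × 1.2680 = 17.591 s.

17.6 s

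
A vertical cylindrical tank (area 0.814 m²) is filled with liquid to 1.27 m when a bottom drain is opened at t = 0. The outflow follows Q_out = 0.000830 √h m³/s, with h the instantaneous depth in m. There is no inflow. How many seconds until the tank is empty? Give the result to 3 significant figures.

Volume balance on the tank: A dh/dt = −0.000830 √h.
Separate and integrate: 2(√h − √h₀) = −(0.000830/A) t.
Set h = 0: 2√h₀ = (0.000830/A) t_empty ⇒ t_empty = 2A√h₀/0.000830.
t_empty = 2·0.814·√1.27/0.000830 = 1.6280·1.1269/0.000830 = 2210.4 s.

2210 s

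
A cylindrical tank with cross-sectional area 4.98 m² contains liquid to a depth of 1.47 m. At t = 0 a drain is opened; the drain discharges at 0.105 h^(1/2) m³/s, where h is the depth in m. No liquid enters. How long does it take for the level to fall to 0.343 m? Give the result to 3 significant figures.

59.5 s

Unsteady balance on liquid volume: A dh/dt = −0.105 √h.
∫ h^(−1/2) dh = −(0.105/A) ∫ dt, giving 2√h = 2√h₀ − (0.105/A) t.
t = 2A(√h₀ − √h)/0.105 = 2·4.98·(√1.47 − √0.343)/0.105
  = 9.9600 × (1.2124 − 0.58566) / 0.105 = 59.454 s.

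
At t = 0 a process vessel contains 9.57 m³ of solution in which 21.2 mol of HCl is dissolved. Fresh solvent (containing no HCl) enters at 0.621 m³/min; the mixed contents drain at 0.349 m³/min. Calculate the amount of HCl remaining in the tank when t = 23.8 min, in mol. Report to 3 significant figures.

10.9 mol

Total volume: dV/dt = Q_in − Q_out = 0.27200 m³/min, so V(t) = 9.57 + 0.27200 t and V(23.8) = 16.044 m³.
No HCl enters, so dm/dt = −Q_out · (m/V).
dm/m = −Q_out dt/(V₀ + 0.27200 t); integrating gives ln(m/m₀) = −(Q_out/(Q_in−Q_out)) ln(V/V₀).
m = m₀ (V₀/V)^(Q_out/(Q_in−Q_out)) = 21.2 × (9.57/16.044)^(1.2831) = 10.925 mol.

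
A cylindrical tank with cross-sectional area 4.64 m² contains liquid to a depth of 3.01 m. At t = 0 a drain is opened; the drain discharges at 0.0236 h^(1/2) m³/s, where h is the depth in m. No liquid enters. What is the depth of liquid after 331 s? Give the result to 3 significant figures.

With no inflow, A dh/dt = −0.0236 √h.
∫ h^(−1/2) dh = −(0.0236/A) ∫ dt, giving 2√h = 2√h₀ − (0.0236/A) t.
√h = √3.01 − 0.0236·331/(2·4.64) = 1.7349 − 0.84177 = 0.89317.
h = 0.89317² = 0.79775 m.

0.798 m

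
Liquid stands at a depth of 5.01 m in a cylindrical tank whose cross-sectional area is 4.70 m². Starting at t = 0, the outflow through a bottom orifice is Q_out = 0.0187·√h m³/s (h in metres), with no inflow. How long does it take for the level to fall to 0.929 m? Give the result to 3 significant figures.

Mass balance (ρ constant): A dh/dt = −0.0187 √h.
∫ h^(−1/2) dh = −(0.0187/A) ∫ dt, giving 2√h = 2√h₀ − (0.0187/A) t.
t = 2A(√h₀ − √h)/0.0187 = 2·4.70·(√5.01 − √0.929)/0.0187
  = 9.4000 × (2.2383 − 0.96385) / 0.0187 = 640.64 s.

641 s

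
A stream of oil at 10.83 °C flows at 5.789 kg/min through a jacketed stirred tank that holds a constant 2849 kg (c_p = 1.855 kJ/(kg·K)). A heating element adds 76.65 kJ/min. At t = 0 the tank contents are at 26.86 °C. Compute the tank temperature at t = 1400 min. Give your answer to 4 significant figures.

18.48 °C

Heat balance on the well-mixed liquid: M c_p dT/dt = ṁ c_p (T_in − T) + 76.65.
τ = M/ṁ = 492.140 min; T_ss = T_in + Q̇/(ṁ c_p) = 10.83 + 76.65/(5.789·1.855) = 17.9678 °C.
T approaches T_ss exponentially: T(t) = T_ss + (T₀ − T_ss) e^(−t/τ).
T(1400) = 17.9678 + (8.89219)·e^(−1400/492.140) = 17.9678 + (8.89219)·0.0581507 = 18.4849 °C.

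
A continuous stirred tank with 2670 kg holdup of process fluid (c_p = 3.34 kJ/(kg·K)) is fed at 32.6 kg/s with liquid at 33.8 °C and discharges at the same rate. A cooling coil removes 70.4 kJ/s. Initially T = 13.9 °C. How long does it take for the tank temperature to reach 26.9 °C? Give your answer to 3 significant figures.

First-law balance (no shaft work): M c_p dT/dt = ṁ c_p (T_in − T) − 70.4.
τ = M/ṁ = 81.902 s; T_ss = T_in − Q̇/(ṁ c_p) = 33.153 °C.
T(t) = T_ss + (T₀ − T_ss) e^(−t/τ). Set T = 26.9:
e^(−t/τ) = (26.9 − 33.153)/(13.9 − 33.153) = 0.32480
t = −81.902 · ln(0.32480) = 92.103 s.

92.1 s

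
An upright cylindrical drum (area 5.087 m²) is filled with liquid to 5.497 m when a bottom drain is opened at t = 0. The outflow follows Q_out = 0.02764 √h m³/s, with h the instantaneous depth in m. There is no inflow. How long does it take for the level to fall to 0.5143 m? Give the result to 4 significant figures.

Unsteady balance on liquid volume: A dh/dt = −0.02764 √h.
This is separable: 2 d(√h)/dt = −0.02764/A, so √h = √h₀ − (0.02764/(2A)) t.
t = 2A(√h₀ − √h)/0.02764 = 2·5.087·(√5.497 − √0.5143)/0.02764
  = 10.1740 × (2.34457 − 0.717147) / 0.02764 = 599.037 s.

599.0 s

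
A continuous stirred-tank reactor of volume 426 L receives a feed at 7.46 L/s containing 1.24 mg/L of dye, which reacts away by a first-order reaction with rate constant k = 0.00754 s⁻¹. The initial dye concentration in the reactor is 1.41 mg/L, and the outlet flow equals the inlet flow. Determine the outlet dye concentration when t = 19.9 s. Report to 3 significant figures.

1.20 mg/L

Accumulation = in − out − consumed: V dC/dt = Q C_in − Q C − k V C.
dC/dt = (Q/V) C_in − (Q/V + k) C; effective rate a = Q/V + k = 0.017512 + 0.00754 = 0.025052 s⁻¹.
C_ss = Q C_in/(Q + kV) = 0.86679 mg/L; C(t) = C_ss + (C₀ − C_ss) e^(−a t).
C(19.9) = 0.86679 + (0.54321)·e^(−0.025052·19.9) = 0.86679 + (0.54321)·0.60742 = 1.1967 mg/L.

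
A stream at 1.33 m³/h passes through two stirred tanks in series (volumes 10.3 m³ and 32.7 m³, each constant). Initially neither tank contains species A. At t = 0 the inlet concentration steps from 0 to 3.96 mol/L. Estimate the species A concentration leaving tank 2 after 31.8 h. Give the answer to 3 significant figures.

Time constants: τᵢ = Vᵢ/Q for each well-mixed tank.
τ₁ = 10.3/1.33 = 7.7444 h; τ₂ = 32.7/1.33 = 24.586 h.
Tank 1: C₁ = C_in(1 − e^(−t/τ₁)). Tank 2 (τ₁ ≠ τ₂): C₂ = C_in[1 − (τ₁ e^(−t/τ₁) − τ₂ e^(−t/τ₂))/(τ₁ − τ₂)].
At t = 31.8: e^(−t/τ₁) = 0.016470, e^(−t/τ₂) = 0.27434.
C₂ = 3.96·[1 − (7.7444·0.016470 − 24.586·0.27434)/(-16.842)] = 3.96·0.60709 = 2.4041 mol/L.

2.40 mol/L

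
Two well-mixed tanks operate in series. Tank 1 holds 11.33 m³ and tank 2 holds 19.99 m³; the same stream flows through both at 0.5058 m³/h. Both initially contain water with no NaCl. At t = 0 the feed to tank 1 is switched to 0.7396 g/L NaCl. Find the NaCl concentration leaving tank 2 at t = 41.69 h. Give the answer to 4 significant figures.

0.2955 g/L

Time constants: τᵢ = Vᵢ/Q for each well-mixed tank.
τ₁ = 11.33/0.5058 = 22.4002 h; τ₂ = 19.99/0.5058 = 39.5216 h.
Solving the cascade with C₁(0)=C₂(0)=0 gives C₂(t) = C_in[1 − (τ₁ e^(−t/τ₁) − τ₂ e^(−t/τ₂))/(τ₁ − τ₂)].
At t = 41.69: e^(−t/τ₁) = 0.155494, e^(−t/τ₂) = 0.348239.
C₂ = 0.7396·[1 − (22.4002·0.155494 − 39.5216·0.348239)/(-17.1214)] = 0.7396·0.399591 = 0.295538 g/L.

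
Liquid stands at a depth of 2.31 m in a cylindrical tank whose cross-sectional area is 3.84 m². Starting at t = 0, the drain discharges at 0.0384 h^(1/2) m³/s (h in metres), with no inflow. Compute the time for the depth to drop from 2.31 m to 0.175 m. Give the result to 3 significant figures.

220 s

With no inflow, A dh/dt = −0.0384 √h.
This is separable: 2 d(√h)/dt = −0.0384/A, so √h = √h₀ − (0.0384/(2A)) t.
t = 2A(√h₀ − √h)/0.0384 = 2·3.84·(√2.31 − √0.175)/0.0384
  = 7.6800 × (1.5199 − 0.41833) / 0.0384 = 220.31 s.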